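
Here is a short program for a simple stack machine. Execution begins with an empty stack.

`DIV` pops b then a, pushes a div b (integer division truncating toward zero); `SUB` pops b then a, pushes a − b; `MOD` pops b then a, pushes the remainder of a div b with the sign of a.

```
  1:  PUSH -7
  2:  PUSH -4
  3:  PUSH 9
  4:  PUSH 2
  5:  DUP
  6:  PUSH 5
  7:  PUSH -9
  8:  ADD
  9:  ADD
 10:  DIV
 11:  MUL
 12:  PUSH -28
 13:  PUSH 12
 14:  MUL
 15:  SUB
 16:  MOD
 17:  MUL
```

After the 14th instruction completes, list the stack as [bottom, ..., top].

PUSH -7  -> -7
PUSH -4  -> -7 -4
PUSH 9   -> -7 -4 9
PUSH 2   -> -7 -4 9 2
DUP      -> -7 -4 9 2 2
PUSH 5   -> -7 -4 9 2 2 5
PUSH -9  -> -7 -4 9 2 2 5 -9
ADD      -> -7 -4 9 2 2 -4
ADD      -> -7 -4 9 2 -2
DIV      -> -7 -4 9 -1
MUL      -> -7 -4 -9
PUSH -28 -> -7 -4 -9 -28
PUSH 12  -> -7 -4 -9 -28 12
MUL      -> -7 -4 -9 -336

[-7, -4, -9, -336]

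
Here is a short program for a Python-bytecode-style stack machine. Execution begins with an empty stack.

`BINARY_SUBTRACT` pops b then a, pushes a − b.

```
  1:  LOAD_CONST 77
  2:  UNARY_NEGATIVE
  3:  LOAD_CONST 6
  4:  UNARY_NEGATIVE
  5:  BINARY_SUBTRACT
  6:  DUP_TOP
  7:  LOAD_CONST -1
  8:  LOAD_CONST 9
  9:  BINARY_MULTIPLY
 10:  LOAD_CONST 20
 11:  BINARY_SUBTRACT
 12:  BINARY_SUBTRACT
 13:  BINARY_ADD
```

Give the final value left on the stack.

LOAD_CONST 77    [77]
UNARY_NEGATIVE   [-77]
LOAD_CONST 6     [-77, 6]
UNARY_NEGATIVE   [-77, -6]
BINARY_SUBTRACT  [-71]
DUP_TOP          [-71, -71]
LOAD_CONST -1    [-71, -71, -1]
LOAD_CONST 9     [-71, -71, -1, 9]
BINARY_MULTIPLY  [-71, -71, -9]
LOAD_CONST 20    [-71, -71, -9, 20]
BINARY_SUBTRACT  [-71, -71, -29]
BINARY_SUBTRACT  [-71, -42]
BINARY_ADD       [-113]

-113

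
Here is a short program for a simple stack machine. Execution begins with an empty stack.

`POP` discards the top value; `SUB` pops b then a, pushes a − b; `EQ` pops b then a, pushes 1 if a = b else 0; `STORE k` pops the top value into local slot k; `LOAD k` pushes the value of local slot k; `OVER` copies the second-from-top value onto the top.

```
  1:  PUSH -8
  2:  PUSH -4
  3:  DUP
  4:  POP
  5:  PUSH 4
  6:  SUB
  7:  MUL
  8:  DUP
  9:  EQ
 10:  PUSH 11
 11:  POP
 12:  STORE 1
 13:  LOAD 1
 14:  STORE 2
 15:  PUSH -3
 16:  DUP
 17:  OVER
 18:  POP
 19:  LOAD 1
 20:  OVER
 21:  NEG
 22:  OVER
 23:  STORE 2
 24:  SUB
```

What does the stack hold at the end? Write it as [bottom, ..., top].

[-3, -3, -2]

PUSH -8 → [-8]
PUSH -4 → [-8, -4]
DUP     → [-8, -4, -4]
POP     → [-8, -4]
PUSH 4  → [-8, -4, 4]
SUB     → [-8, -8]
MUL     → [64]
DUP     → [64, 64]
EQ      → [1]
PUSH 11 → [1, 11]
POP     → [1]
STORE 1 → []
LOAD 1  → [1]
STORE 2 → []
PUSH -3 → [-3]
DUP     → [-3, -3]
OVER    → [-3, -3, -3]
POP     → [-3, -3]
LOAD 1  → [-3, -3, 1]
OVER    → [-3, -3, 1, -3]
NEG     → [-3, -3, 1, 3]
OVER    → [-3, -3, 1, 3, 1]
STORE 2 → [-3, -3, 1, 3]
SUB     → [-3, -3, -2]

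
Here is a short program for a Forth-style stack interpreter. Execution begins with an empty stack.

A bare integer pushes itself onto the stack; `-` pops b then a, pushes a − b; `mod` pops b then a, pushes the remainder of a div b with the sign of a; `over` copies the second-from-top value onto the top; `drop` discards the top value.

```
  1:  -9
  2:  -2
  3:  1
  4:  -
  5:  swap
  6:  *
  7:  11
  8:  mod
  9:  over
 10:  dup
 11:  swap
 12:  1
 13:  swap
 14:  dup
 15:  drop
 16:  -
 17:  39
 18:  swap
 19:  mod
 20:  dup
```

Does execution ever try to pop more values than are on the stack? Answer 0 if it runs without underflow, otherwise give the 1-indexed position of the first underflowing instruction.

9

-9   : -9
-2   : -9 -2
1    : -9 -2 1
-    : -9 -3
swap : -3 -9
*    : 27
11   : 27 11
mod  : 5
over  — needs 2 operands, stack has 1 → underflow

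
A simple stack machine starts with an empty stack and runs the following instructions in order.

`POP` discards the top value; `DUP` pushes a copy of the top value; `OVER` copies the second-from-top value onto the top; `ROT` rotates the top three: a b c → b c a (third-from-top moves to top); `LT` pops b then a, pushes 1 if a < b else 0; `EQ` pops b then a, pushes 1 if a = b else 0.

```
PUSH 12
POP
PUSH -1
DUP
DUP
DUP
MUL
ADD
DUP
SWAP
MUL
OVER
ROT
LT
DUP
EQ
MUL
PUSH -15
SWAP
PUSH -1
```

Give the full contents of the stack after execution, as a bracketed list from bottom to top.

[-15, 0, -1]

PUSH 12  : 12
POP      : (empty)
PUSH -1  : -1
DUP      : -1 -1
DUP      : -1 -1 -1
DUP      : -1 -1 -1 -1
MUL      : -1 -1 1
ADD      : -1 0
DUP      : -1 0 0
SWAP     : -1 0 0
MUL      : -1 0
OVER     : -1 0 -1
ROT      : 0 -1 -1
LT       : 0 0
DUP      : 0 0 0
EQ       : 0 1
MUL      : 0
PUSH -15 : 0 -15
SWAP     : -15 0
PUSH -1  : -15 0 -1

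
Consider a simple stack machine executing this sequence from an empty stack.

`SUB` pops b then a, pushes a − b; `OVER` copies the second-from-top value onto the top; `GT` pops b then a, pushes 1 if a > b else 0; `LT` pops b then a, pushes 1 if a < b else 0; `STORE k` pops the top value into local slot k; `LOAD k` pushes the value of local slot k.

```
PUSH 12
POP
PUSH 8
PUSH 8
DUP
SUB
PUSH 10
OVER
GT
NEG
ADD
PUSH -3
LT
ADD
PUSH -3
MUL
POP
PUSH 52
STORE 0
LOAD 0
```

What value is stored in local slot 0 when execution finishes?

PUSH 12 → 12
POP     → (empty)
PUSH 8  → 8
PUSH 8  → 8 8
DUP     → 8 8 8
SUB     → 8 0
PUSH 10 → 8 0 10
OVER    → 8 0 10 0
GT      → 8 0 1
NEG     → 8 0 -1
ADD     → 8 -1
PUSH -3 → 8 -1 -3
LT      → 8 0
ADD     → 8
PUSH -3 → 8 -3
MUL     → -24
POP     → (empty)
PUSH 52 → 52
STORE 0 → (empty)
LOAD 0  → 52

52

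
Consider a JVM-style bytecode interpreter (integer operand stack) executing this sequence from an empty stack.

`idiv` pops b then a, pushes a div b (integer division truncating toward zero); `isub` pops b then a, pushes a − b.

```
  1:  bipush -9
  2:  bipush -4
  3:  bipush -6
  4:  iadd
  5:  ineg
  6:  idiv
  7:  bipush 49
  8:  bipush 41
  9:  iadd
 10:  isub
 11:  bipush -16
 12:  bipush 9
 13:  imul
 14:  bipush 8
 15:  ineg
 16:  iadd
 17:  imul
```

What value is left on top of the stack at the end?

bipush -9  → [-9]
bipush -4  → [-9, -4]
bipush -6  → [-9, -4, -6]
iadd       → [-9, -10]
ineg       → [-9, 10]
idiv       → [0]
bipush 49  → [0, 49]
bipush 41  → [0, 49, 41]
iadd       → [0, 90]
isub       → [-90]
bipush -16 → [-90, -16]
bipush 9   → [-90, -16, 9]
imul       → [-90, -144]
bipush 8   → [-90, -144, 8]
ineg       → [-90, -144, -8]
iadd       → [-90, -152]
imul       → [13680]

13680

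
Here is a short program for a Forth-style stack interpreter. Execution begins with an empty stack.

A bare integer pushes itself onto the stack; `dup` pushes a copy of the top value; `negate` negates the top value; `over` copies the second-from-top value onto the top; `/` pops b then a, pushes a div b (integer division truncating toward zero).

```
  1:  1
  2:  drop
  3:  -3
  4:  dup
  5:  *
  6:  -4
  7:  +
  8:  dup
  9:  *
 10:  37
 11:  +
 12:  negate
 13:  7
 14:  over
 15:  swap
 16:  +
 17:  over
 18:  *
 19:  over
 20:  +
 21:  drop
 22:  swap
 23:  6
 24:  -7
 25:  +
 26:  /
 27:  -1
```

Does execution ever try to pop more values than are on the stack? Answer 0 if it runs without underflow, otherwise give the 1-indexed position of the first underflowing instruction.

22

1      : [1]
drop   : []
-3     : [-3]
dup    : [-3, -3]
*      : [9]
-4     : [9, -4]
+      : [5]
dup    : [5, 5]
*      : [25]
37     : [25, 37]
+      : [62]
negate : [-62]
7      : [-62, 7]
over   : [-62, 7, -62]
swap   : [-62, -62, 7]
+      : [-62, -55]
over   : [-62, -55, -62]
*      : [-62, 3410]
over   : [-62, 3410, -62]
+      : [-62, 3348]
drop   : [-62]
swap  — needs 2 operands, stack has 1 → underflow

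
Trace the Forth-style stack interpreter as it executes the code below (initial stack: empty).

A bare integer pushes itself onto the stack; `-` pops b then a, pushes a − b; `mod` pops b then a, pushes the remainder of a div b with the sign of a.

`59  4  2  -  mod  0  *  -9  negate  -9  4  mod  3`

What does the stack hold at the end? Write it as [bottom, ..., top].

[0, 9, -1, 3]

59     : [59]
4      : [59, 4]
2      : [59, 4, 2]
-      : [59, 2]
mod    : [1]
0      : [1, 0]
*      : [0]
-9     : [0, -9]
negate : [0, 9]
-9     : [0, 9, -9]
4      : [0, 9, -9, 4]
mod    : [0, 9, -1]
3      : [0, 9, -1, 3]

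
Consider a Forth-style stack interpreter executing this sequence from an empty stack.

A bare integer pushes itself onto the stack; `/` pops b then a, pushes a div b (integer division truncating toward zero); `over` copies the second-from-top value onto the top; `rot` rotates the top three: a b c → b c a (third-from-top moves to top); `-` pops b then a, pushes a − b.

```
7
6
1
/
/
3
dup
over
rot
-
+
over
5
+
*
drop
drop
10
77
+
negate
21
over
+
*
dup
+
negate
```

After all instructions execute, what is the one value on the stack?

-11484

7      -> 7
6      -> 7 6
1      -> 7 6 1
/      -> 7 6
/      -> 1
3      -> 1 3
dup    -> 1 3 3
over   -> 1 3 3 3
rot    -> 1 3 3 3
-      -> 1 3 0
+      -> 1 3
over   -> 1 3 1
5      -> 1 3 1 5
+      -> 1 3 6
*      -> 1 18
drop   -> 1
drop   -> (empty)
10     -> 10
77     -> 10 77
+      -> 87
negate -> -87
21     -> -87 21
over   -> -87 21 -87
+      -> -87 -66
*      -> 5742
dup    -> 5742 5742
+      -> 11484
negate -> -11484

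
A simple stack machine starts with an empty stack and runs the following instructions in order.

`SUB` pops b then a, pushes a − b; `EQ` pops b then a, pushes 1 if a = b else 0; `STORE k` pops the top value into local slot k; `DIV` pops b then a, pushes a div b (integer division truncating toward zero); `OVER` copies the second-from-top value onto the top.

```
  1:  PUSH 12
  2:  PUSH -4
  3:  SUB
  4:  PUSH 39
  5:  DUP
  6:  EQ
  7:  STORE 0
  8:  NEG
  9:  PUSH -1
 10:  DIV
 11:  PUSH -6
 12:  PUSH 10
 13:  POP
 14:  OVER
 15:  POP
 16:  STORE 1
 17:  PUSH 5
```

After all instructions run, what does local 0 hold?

PUSH 12 → [12]
PUSH -4 → [12, -4]
SUB     → [16]
PUSH 39 → [16, 39]
DUP     → [16, 39, 39]
EQ      → [16, 1]
STORE 0 → [16]
NEG     → [-16]
PUSH -1 → [-16, -1]
DIV     → [16]
PUSH -6 → [16, -6]
PUSH 10 → [16, -6, 10]
POP     → [16, -6]
OVER    → [16, -6, 16]
POP     → [16, -6]
STORE 1 → [16]
PUSH 5  → [16, 5]

1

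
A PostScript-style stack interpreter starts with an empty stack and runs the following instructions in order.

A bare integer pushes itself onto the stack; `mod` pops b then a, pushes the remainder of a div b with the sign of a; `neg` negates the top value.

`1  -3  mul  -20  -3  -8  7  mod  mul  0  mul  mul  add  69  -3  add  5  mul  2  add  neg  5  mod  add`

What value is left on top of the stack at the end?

1   : 1
-3  : 1 -3
mul : -3
-20 : -3 -20
-3  : -3 -20 -3
-8  : -3 -20 -3 -8
7   : -3 -20 -3 -8 7
mod : -3 -20 -3 -1
mul : -3 -20 3
0   : -3 -20 3 0
mul : -3 -20 0
mul : -3 0
add : -3
69  : -3 69
-3  : -3 69 -3
add : -3 66
5   : -3 66 5
mul : -3 330
2   : -3 330 2
add : -3 332
neg : -3 -332
5   : -3 -332 5
mod : -3 -2
add : -5

-5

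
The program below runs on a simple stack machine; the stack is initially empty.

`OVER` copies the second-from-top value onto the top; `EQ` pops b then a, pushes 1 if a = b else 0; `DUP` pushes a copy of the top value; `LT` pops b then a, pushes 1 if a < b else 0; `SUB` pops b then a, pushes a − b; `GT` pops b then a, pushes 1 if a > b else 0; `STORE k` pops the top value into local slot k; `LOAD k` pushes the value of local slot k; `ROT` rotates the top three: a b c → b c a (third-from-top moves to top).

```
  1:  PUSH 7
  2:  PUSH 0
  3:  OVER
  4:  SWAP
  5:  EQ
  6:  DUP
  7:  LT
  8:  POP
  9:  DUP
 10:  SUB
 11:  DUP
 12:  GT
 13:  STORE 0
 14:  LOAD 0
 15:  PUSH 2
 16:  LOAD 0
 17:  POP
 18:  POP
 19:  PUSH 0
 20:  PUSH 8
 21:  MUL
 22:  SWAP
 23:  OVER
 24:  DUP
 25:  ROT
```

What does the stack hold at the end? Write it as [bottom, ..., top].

[0, 0, 0, 0]

PUSH 7  : 7
PUSH 0  : 7 0
OVER    : 7 0 7
SWAP    : 7 7 0
EQ      : 7 0
DUP     : 7 0 0
LT      : 7 0
POP     : 7
DUP     : 7 7
SUB     : 0
DUP     : 0 0
GT      : 0
STORE 0 : (empty)
LOAD 0  : 0
PUSH 2  : 0 2
LOAD 0  : 0 2 0
POP     : 0 2
POP     : 0
PUSH 0  : 0 0
PUSH 8  : 0 0 8
MUL     : 0 0
SWAP    : 0 0
OVER    : 0 0 0
DUP     : 0 0 0 0
ROT     : 0 0 0 0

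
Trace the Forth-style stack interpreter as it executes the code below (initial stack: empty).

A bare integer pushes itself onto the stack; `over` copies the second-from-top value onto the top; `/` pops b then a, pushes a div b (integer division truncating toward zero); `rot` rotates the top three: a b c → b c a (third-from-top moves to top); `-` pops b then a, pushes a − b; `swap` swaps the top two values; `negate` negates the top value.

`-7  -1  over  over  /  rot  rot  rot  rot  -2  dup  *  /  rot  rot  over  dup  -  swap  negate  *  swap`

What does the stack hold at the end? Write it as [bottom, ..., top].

-7     → -7
-1     → -7 -1
over   → -7 -1 -7
over   → -7 -1 -7 -1
/      → -7 -1 7
rot    → -1 7 -7
rot    → 7 -7 -1
rot    → -7 -1 7
rot    → -1 7 -7
-2     → -1 7 -7 -2
dup    → -1 7 -7 -2 -2
*      → -1 7 -7 4
/      → -1 7 -1
rot    → 7 -1 -1
rot    → -1 -1 7
over   → -1 -1 7 -1
dup    → -1 -1 7 -1 -1
-      → -1 -1 7 0
swap   → -1 -1 0 7
negate → -1 -1 0 -7
*      → -1 -1 0
swap   → -1 0 -1

[-1, 0, -1]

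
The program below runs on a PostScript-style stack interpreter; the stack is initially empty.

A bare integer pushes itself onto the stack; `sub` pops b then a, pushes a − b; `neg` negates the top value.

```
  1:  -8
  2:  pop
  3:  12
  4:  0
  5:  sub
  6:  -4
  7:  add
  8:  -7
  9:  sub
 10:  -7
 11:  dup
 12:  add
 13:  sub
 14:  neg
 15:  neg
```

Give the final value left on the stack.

29

-8  → -8
pop → (empty)
12  → 12
0   → 12 0
sub → 12
-4  → 12 -4
add → 8
-7  → 8 -7
sub → 15
-7  → 15 -7
dup → 15 -7 -7
add → 15 -14
sub → 29
neg → -29
neg → 29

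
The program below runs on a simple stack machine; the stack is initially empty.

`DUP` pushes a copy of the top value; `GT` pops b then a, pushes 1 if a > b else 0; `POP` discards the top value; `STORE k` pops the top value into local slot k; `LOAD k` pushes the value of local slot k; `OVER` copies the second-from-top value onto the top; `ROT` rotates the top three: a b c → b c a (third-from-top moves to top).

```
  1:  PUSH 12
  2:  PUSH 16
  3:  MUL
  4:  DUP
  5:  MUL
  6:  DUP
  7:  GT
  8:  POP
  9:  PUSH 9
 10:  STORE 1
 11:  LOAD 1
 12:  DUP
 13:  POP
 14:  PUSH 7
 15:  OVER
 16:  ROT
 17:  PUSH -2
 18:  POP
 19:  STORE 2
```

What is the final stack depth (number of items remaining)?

2

PUSH 12 → 12
PUSH 16 → 12 16
MUL     → 192
DUP     → 192 192
MUL     → 36864
DUP     → 36864 36864
GT      → 0
POP     → (empty)
PUSH 9  → 9
STORE 1 → (empty)
LOAD 1  → 9
DUP     → 9 9
POP     → 9
PUSH 7  → 9 7
OVER    → 9 7 9
ROT     → 7 9 9
PUSH -2 → 7 9 9 -2
POP     → 7 9 9
STORE 2 → 7 9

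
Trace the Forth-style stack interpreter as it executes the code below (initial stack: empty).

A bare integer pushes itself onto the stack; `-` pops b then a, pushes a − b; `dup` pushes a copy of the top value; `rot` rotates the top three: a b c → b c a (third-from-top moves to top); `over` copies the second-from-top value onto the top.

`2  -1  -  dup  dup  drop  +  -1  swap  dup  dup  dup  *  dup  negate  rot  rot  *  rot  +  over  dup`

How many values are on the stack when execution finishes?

5

2       2
-1      2 -1
-       3
dup     3 3
dup     3 3 3
drop    3 3
+       6
-1      6 -1
swap    -1 6
dup     -1 6 6
dup     -1 6 6 6
dup     -1 6 6 6 6
*       -1 6 6 36
dup     -1 6 6 36 36
negate  -1 6 6 36 -36
rot     -1 6 36 -36 6
rot     -1 6 -36 6 36
*       -1 6 -36 216
rot     -1 -36 216 6
+       -1 -36 222
over    -1 -36 222 -36
dup     -1 -36 222 -36 -36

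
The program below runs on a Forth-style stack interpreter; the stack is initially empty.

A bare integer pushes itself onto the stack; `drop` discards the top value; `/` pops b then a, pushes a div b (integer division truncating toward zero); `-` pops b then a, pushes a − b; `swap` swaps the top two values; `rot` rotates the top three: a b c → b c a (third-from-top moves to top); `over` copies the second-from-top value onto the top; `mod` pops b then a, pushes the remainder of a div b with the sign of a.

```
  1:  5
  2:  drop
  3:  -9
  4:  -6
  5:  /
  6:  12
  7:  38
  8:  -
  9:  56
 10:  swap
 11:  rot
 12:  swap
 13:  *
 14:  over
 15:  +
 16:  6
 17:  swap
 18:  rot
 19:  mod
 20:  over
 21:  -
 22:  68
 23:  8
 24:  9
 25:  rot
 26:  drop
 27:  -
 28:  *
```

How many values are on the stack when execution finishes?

5     5
drop  (empty)
-9    -9
-6    -9 -6
/     1
12    1 12
38    1 12 38
-     1 -26
56    1 -26 56
swap  1 56 -26
rot   56 -26 1
swap  56 1 -26
*     56 -26
over  56 -26 56
+     56 30
6     56 30 6
swap  56 6 30
rot   6 30 56
mod   6 30
over  6 30 6
-     6 24
68    6 24 68
8     6 24 68 8
9     6 24 68 8 9
rot   6 24 8 9 68
drop  6 24 8 9
-     6 24 -1
*     6 -24

2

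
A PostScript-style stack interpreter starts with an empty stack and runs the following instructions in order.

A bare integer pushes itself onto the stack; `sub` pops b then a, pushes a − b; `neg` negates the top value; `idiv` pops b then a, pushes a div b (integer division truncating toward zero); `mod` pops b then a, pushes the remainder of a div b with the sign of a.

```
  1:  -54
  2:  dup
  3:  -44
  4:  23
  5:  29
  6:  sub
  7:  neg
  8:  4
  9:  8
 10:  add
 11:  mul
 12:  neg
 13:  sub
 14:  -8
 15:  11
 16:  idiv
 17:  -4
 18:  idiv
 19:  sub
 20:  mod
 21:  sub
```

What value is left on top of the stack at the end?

-54  → [-54]
dup  → [-54, -54]
-44  → [-54, -54, -44]
23   → [-54, -54, -44, 23]
29   → [-54, -54, -44, 23, 29]
sub  → [-54, -54, -44, -6]
neg  → [-54, -54, -44, 6]
4    → [-54, -54, -44, 6, 4]
8    → [-54, -54, -44, 6, 4, 8]
add  → [-54, -54, -44, 6, 12]
mul  → [-54, -54, -44, 72]
neg  → [-54, -54, -44, -72]
sub  → [-54, -54, 28]
-8   → [-54, -54, 28, -8]
11   → [-54, -54, 28, -8, 11]
idiv → [-54, -54, 28, 0]
-4   → [-54, -54, 28, 0, -4]
idiv → [-54, -54, 28, 0]
sub  → [-54, -54, 28]
mod  → [-54, -26]
sub  → [-28]

-28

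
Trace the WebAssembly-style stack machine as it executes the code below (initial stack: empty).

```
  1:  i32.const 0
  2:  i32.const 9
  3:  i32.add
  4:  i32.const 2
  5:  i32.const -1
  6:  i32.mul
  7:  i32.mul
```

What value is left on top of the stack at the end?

i32.const 0  → 0
i32.const 9  → 0 9
i32.add      → 9
i32.const 2  → 9 2
i32.const -1 → 9 2 -1
i32.mul      → 9 -2
i32.mul      → -18

-18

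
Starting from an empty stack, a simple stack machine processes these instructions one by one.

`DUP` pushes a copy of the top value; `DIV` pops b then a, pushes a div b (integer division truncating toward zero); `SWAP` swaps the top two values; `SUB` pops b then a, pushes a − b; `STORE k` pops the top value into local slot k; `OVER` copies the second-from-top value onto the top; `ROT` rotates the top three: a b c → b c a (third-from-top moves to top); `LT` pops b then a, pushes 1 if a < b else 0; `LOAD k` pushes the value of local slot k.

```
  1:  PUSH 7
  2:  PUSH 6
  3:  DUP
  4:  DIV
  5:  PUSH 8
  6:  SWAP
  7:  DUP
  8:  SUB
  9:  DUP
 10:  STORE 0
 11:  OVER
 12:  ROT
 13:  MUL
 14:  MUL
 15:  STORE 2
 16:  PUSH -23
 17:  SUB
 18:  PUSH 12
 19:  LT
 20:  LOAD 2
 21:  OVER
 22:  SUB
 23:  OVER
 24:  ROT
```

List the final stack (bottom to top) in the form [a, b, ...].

PUSH 7    7
PUSH 6    7 6
DUP       7 6 6
DIV       7 1
PUSH 8    7 1 8
SWAP      7 8 1
DUP       7 8 1 1
SUB       7 8 0
DUP       7 8 0 0
STORE 0   7 8 0
OVER      7 8 0 8
ROT       7 0 8 8
MUL       7 0 64
MUL       7 0
STORE 2   7
PUSH -23  7 -23
SUB       30
PUSH 12   30 12
LT        0
LOAD 2    0 0
OVER      0 0 0
SUB       0 0
OVER      0 0 0
ROT       0 0 0

[0, 0, 0]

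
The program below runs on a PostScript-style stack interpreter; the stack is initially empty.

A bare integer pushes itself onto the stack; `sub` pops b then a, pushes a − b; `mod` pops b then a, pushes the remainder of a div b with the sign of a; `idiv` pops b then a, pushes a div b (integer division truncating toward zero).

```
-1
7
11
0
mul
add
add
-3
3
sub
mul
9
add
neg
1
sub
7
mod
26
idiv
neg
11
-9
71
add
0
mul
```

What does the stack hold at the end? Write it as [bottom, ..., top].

[0, 11, 0]

-1    [-1]
7     [-1, 7]
11    [-1, 7, 11]
0     [-1, 7, 11, 0]
mul   [-1, 7, 0]
add   [-1, 7]
add   [6]
-3    [6, -3]
3     [6, -3, 3]
sub   [6, -6]
mul   [-36]
9     [-36, 9]
add   [-27]
neg   [27]
1     [27, 1]
sub   [26]
7     [26, 7]
mod   [5]
26    [5, 26]
idiv  [0]
neg   [0]
11    [0, 11]
-9    [0, 11, -9]
71    [0, 11, -9, 71]
add   [0, 11, 62]
0     [0, 11, 62, 0]
mul   [0, 11, 0]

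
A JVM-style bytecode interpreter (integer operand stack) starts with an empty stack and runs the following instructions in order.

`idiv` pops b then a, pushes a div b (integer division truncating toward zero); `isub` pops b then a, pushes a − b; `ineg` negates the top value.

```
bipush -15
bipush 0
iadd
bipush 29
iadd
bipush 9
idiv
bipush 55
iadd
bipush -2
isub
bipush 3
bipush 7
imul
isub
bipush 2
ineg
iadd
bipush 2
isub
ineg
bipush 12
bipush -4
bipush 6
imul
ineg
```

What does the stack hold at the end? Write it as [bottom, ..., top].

[-33, 12, 24]

bipush -15 -> -15
bipush 0   -> -15 0
iadd       -> -15
bipush 29  -> -15 29
iadd       -> 14
bipush 9   -> 14 9
idiv       -> 1
bipush 55  -> 1 55
iadd       -> 56
bipush -2  -> 56 -2
isub       -> 58
bipush 3   -> 58 3
bipush 7   -> 58 3 7
imul       -> 58 21
isub       -> 37
bipush 2   -> 37 2
ineg       -> 37 -2
iadd       -> 35
bipush 2   -> 35 2
isub       -> 33
ineg       -> -33
bipush 12  -> -33 12
bipush -4  -> -33 12 -4
bipush 6   -> -33 12 -4 6
imul       -> -33 12 -24
ineg       -> -33 12 24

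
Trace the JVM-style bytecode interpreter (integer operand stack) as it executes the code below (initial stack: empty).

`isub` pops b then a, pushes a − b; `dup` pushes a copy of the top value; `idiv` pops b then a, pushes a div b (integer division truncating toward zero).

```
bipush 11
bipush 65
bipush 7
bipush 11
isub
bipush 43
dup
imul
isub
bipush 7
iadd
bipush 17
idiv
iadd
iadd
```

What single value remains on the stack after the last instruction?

bipush 11  11
bipush 65  11 65
bipush 7   11 65 7
bipush 11  11 65 7 11
isub       11 65 -4
bipush 43  11 65 -4 43
dup        11 65 -4 43 43
imul       11 65 -4 1849
isub       11 65 -1853
bipush 7   11 65 -1853 7
iadd       11 65 -1846
bipush 17  11 65 -1846 17
idiv       11 65 -108
iadd       11 -43
iadd       -32

-32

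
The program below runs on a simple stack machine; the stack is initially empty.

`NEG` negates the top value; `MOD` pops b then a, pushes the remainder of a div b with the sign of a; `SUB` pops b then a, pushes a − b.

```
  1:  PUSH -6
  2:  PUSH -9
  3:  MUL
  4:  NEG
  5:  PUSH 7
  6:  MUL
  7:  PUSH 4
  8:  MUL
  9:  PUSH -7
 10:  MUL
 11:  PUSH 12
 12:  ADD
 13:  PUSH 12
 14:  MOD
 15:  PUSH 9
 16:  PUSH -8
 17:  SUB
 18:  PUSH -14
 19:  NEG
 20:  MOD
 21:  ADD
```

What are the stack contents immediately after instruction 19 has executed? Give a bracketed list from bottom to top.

[0, 17, 14]

PUSH -6  : -6
PUSH -9  : -6 -9
MUL      : 54
NEG      : -54
PUSH 7   : -54 7
MUL      : -378
PUSH 4   : -378 4
MUL      : -1512
PUSH -7  : -1512 -7
MUL      : 10584
PUSH 12  : 10584 12
ADD      : 10596
PUSH 12  : 10596 12
MOD      : 0
PUSH 9   : 0 9
PUSH -8  : 0 9 -8
SUB      : 0 17
PUSH -14 : 0 17 -14
NEG      : 0 17 14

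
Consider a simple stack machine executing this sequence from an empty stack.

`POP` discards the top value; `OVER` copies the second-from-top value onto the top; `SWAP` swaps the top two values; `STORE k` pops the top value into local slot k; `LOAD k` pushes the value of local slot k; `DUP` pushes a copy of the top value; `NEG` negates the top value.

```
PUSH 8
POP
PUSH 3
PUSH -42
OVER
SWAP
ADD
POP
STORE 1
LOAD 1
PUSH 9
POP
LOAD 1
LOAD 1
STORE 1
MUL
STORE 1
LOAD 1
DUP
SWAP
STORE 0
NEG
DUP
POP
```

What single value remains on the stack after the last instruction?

-9

PUSH 8   : [8]
POP      : []
PUSH 3   : [3]
PUSH -42 : [3, -42]
OVER     : [3, -42, 3]
SWAP     : [3, 3, -42]
ADD      : [3, -39]
POP      : [3]
STORE 1  : []
LOAD 1   : [3]
PUSH 9   : [3, 9]
POP      : [3]
LOAD 1   : [3, 3]
LOAD 1   : [3, 3, 3]
STORE 1  : [3, 3]
MUL      : [9]
STORE 1  : []
LOAD 1   : [9]
DUP      : [9, 9]
SWAP     : [9, 9]
STORE 0  : [9]
NEG      : [-9]
DUP      : [-9, -9]
POP      : [-9]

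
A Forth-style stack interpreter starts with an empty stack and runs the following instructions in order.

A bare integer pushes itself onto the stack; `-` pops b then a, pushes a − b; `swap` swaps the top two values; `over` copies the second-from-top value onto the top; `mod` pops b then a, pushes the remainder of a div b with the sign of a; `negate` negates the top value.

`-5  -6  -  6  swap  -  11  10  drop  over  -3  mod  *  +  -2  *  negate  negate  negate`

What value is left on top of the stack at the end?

-5     : [-5]
-6     : [-5, -6]
-      : [1]
6      : [1, 6]
swap   : [6, 1]
-      : [5]
11     : [5, 11]
10     : [5, 11, 10]
drop   : [5, 11]
over   : [5, 11, 5]
-3     : [5, 11, 5, -3]
mod    : [5, 11, 2]
*      : [5, 22]
+      : [27]
-2     : [27, -2]
*      : [-54]
negate : [54]
negate : [-54]
negate : [54]

54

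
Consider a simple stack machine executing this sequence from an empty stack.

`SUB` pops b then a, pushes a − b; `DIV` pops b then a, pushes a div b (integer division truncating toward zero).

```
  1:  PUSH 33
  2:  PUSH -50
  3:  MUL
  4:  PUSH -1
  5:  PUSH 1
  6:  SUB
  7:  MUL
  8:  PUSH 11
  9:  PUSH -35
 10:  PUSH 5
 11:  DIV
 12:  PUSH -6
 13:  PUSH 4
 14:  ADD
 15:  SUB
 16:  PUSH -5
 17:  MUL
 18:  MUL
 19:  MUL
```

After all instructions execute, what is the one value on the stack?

PUSH 33   [33]
PUSH -50  [33, -50]
MUL       [-1650]
PUSH -1   [-1650, -1]
PUSH 1    [-1650, -1, 1]
SUB       [-1650, -2]
MUL       [3300]
PUSH 11   [3300, 11]
PUSH -35  [3300, 11, -35]
PUSH 5    [3300, 11, -35, 5]
DIV       [3300, 11, -7]
PUSH -6   [3300, 11, -7, -6]
PUSH 4    [3300, 11, -7, -6, 4]
ADD       [3300, 11, -7, -2]
SUB       [3300, 11, -5]
PUSH -5   [3300, 11, -5, -5]
MUL       [3300, 11, 25]
MUL       [3300, 275]
MUL       [907500]

907500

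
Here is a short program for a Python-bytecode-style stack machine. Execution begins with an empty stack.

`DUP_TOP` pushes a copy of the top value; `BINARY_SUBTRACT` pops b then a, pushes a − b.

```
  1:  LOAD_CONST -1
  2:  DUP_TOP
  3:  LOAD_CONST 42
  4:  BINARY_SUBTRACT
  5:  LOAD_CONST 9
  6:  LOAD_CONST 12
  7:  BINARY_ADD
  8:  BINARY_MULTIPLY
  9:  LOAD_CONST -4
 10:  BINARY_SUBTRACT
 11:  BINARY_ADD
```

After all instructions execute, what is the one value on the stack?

-900

LOAD_CONST -1    [-1]
DUP_TOP          [-1, -1]
LOAD_CONST 42    [-1, -1, 42]
BINARY_SUBTRACT  [-1, -43]
LOAD_CONST 9     [-1, -43, 9]
LOAD_CONST 12    [-1, -43, 9, 12]
BINARY_ADD       [-1, -43, 21]
BINARY_MULTIPLY  [-1, -903]
LOAD_CONST -4    [-1, -903, -4]
BINARY_SUBTRACT  [-1, -899]
BINARY_ADD       [-900]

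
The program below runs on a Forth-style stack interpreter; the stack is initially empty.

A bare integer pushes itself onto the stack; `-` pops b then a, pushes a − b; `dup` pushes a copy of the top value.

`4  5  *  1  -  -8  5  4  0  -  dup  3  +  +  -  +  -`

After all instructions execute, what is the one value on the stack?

33

4   -> 4
5   -> 4 5
*   -> 20
1   -> 20 1
-   -> 19
-8  -> 19 -8
5   -> 19 -8 5
4   -> 19 -8 5 4
0   -> 19 -8 5 4 0
-   -> 19 -8 5 4
dup -> 19 -8 5 4 4
3   -> 19 -8 5 4 4 3
+   -> 19 -8 5 4 7
+   -> 19 -8 5 11
-   -> 19 -8 -6
+   -> 19 -14
-   -> 33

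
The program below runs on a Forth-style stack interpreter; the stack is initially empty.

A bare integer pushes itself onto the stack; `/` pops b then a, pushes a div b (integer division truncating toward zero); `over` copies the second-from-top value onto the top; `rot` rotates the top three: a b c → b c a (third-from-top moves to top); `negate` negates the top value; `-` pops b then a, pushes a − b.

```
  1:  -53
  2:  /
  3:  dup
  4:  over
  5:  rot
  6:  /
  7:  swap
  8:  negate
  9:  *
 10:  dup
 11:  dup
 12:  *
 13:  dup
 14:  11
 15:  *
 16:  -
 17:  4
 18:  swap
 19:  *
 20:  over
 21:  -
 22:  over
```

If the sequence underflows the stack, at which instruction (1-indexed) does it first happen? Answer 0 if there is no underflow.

-53 : [-53]
/  — needs 2 operands, stack has 1 → underflow

2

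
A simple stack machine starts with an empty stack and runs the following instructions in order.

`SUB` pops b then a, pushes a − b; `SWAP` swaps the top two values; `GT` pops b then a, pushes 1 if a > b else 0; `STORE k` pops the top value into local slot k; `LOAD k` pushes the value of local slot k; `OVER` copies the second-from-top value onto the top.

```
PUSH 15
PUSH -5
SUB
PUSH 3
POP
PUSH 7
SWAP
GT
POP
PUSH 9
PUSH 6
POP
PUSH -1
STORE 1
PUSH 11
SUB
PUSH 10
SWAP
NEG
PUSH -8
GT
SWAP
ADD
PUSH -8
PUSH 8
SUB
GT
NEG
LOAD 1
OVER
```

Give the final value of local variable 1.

PUSH 15 : [15]
PUSH -5 : [15, -5]
SUB     : [20]
PUSH 3  : [20, 3]
POP     : [20]
PUSH 7  : [20, 7]
SWAP    : [7, 20]
GT      : [0]
POP     : []
PUSH 9  : [9]
PUSH 6  : [9, 6]
POP     : [9]
PUSH -1 : [9, -1]
STORE 1 : [9]
PUSH 11 : [9, 11]
SUB     : [-2]
PUSH 10 : [-2, 10]
SWAP    : [10, -2]
NEG     : [10, 2]
PUSH -8 : [10, 2, -8]
GT      : [10, 1]
SWAP    : [1, 10]
ADD     : [11]
PUSH -8 : [11, -8]
PUSH 8  : [11, -8, 8]
SUB     : [11, -16]
GT      : [1]
NEG     : [-1]
LOAD 1  : [-1, -1]
OVER    : [-1, -1, -1]

-1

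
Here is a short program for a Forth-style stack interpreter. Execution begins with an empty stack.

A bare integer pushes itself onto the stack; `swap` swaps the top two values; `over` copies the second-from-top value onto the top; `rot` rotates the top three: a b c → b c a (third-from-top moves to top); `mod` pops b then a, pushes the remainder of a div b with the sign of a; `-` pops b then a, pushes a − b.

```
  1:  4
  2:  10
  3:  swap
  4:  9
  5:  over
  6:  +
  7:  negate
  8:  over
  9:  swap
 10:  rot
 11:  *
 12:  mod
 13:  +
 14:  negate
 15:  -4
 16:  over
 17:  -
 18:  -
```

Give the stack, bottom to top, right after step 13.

4      → [4]
10     → [4, 10]
swap   → [10, 4]
9      → [10, 4, 9]
over   → [10, 4, 9, 4]
+      → [10, 4, 13]
negate → [10, 4, -13]
over   → [10, 4, -13, 4]
swap   → [10, 4, 4, -13]
rot    → [10, 4, -13, 4]
*      → [10, 4, -52]
mod    → [10, 4]
+      → [14]

[14]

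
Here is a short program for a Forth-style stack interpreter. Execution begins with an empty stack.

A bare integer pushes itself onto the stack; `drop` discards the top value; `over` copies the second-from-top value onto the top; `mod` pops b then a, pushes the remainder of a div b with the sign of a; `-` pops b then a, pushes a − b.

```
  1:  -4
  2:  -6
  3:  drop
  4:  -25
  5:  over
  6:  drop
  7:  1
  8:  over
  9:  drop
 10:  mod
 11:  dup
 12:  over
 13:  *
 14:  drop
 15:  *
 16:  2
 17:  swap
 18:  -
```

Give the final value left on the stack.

2

-4   → -4
-6   → -4 -6
drop → -4
-25  → -4 -25
over → -4 -25 -4
drop → -4 -25
1    → -4 -25 1
over → -4 -25 1 -25
drop → -4 -25 1
mod  → -4 0
dup  → -4 0 0
over → -4 0 0 0
*    → -4 0 0
drop → -4 0
*    → 0
2    → 0 2
swap → 2 0
-    → 2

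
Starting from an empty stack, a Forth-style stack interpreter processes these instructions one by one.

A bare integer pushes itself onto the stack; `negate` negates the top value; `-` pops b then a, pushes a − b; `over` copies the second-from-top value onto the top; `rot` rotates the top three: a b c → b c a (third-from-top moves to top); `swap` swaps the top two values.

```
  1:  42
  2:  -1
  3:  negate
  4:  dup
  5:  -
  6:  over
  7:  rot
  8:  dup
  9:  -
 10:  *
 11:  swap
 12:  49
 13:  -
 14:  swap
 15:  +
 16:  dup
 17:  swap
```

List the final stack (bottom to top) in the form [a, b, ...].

[-49, -49]

42     : [42]
-1     : [42, -1]
negate : [42, 1]
dup    : [42, 1, 1]
-      : [42, 0]
over   : [42, 0, 42]
rot    : [0, 42, 42]
dup    : [0, 42, 42, 42]
-      : [0, 42, 0]
*      : [0, 0]
swap   : [0, 0]
49     : [0, 0, 49]
-      : [0, -49]
swap   : [-49, 0]
+      : [-49]
dup    : [-49, -49]
swap   : [-49, -49]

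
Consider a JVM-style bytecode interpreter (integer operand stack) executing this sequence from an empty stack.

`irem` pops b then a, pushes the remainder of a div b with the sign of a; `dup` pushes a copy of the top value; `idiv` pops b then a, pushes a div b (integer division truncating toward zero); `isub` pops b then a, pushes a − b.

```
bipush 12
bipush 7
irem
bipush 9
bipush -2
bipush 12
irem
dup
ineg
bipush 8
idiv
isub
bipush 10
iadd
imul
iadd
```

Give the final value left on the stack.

bipush 12 : [12]
bipush 7  : [12, 7]
irem      : [5]
bipush 9  : [5, 9]
bipush -2 : [5, 9, -2]
bipush 12 : [5, 9, -2, 12]
irem      : [5, 9, -2]
dup       : [5, 9, -2, -2]
ineg      : [5, 9, -2, 2]
bipush 8  : [5, 9, -2, 2, 8]
idiv      : [5, 9, -2, 0]
isub      : [5, 9, -2]
bipush 10 : [5, 9, -2, 10]
iadd      : [5, 9, 8]
imul      : [5, 72]
iadd      : [77]

77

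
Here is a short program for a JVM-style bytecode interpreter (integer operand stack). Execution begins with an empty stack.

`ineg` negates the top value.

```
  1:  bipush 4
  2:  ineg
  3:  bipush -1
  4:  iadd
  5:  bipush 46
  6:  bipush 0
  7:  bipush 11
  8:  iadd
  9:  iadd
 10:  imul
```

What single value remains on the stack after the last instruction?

-285

bipush 4  : [4]
ineg      : [-4]
bipush -1 : [-4, -1]
iadd      : [-5]
bipush 46 : [-5, 46]
bipush 0  : [-5, 46, 0]
bipush 11 : [-5, 46, 0, 11]
iadd      : [-5, 46, 11]
iadd      : [-5, 57]
imul      : [-285]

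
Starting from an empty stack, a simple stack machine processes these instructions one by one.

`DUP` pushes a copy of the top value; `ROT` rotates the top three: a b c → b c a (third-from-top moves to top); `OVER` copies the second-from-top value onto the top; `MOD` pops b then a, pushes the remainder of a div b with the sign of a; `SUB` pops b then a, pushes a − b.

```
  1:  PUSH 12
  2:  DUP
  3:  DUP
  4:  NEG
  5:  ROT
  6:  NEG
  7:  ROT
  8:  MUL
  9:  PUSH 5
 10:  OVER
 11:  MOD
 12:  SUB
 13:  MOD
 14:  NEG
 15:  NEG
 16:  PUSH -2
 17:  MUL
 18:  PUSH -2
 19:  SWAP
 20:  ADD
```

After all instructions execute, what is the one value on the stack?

22

PUSH 12 → 12
DUP     → 12 12
DUP     → 12 12 12
NEG     → 12 12 -12
ROT     → 12 -12 12
NEG     → 12 -12 -12
ROT     → -12 -12 12
MUL     → -12 -144
PUSH 5  → -12 -144 5
OVER    → -12 -144 5 -144
MOD     → -12 -144 5
SUB     → -12 -149
MOD     → -12
NEG     → 12
NEG     → -12
PUSH -2 → -12 -2
MUL     → 24
PUSH -2 → 24 -2
SWAP    → -2 24
ADD     → 22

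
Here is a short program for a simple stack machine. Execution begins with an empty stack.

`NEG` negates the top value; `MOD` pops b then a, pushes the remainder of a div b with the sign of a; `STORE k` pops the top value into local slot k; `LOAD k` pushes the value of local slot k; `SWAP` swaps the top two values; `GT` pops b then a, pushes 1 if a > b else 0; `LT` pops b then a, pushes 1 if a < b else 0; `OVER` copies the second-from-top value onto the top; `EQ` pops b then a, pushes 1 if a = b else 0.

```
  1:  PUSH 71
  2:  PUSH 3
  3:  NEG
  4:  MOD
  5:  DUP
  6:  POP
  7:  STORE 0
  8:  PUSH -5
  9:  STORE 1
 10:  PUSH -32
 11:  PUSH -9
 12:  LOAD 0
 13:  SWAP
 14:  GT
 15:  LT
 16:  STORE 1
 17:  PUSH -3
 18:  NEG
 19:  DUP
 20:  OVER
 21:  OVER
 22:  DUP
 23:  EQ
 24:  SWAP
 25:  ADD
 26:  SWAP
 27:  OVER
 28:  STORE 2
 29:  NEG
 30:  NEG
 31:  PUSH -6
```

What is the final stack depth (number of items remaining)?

PUSH 71  -> [71]
PUSH 3   -> [71, 3]
NEG      -> [71, -3]
MOD      -> [2]
DUP      -> [2, 2]
POP      -> [2]
STORE 0  -> []
PUSH -5  -> [-5]
STORE 1  -> []
PUSH -32 -> [-32]
PUSH -9  -> [-32, -9]
LOAD 0   -> [-32, -9, 2]
SWAP     -> [-32, 2, -9]
GT       -> [-32, 1]
LT       -> [1]
STORE 1  -> []
PUSH -3  -> [-3]
NEG      -> [3]
DUP      -> [3, 3]
OVER     -> [3, 3, 3]
OVER     -> [3, 3, 3, 3]
DUP      -> [3, 3, 3, 3, 3]
EQ       -> [3, 3, 3, 1]
SWAP     -> [3, 3, 1, 3]
ADD      -> [3, 3, 4]
SWAP     -> [3, 4, 3]
OVER     -> [3, 4, 3, 4]
STORE 2  -> [3, 4, 3]
NEG      -> [3, 4, -3]
NEG      -> [3, 4, 3]
PUSH -6  -> [3, 4, 3, -6]

4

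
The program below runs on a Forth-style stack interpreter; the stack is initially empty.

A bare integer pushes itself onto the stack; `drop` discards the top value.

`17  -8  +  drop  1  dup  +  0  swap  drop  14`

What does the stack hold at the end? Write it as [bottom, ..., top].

[0, 14]

17   → 17
-8   → 17 -8
+    → 9
drop → (empty)
1    → 1
dup  → 1 1
+    → 2
0    → 2 0
swap → 0 2
drop → 0
14   → 0 14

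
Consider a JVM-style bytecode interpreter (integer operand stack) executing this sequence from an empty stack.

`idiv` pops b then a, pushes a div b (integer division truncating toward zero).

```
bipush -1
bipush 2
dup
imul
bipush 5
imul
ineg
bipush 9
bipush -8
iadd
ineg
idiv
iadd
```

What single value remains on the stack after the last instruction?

bipush -1 → -1
bipush 2  → -1 2
dup       → -1 2 2
imul      → -1 4
bipush 5  → -1 4 5
imul      → -1 20
ineg      → -1 -20
bipush 9  → -1 -20 9
bipush -8 → -1 -20 9 -8
iadd      → -1 -20 1
ineg      → -1 -20 -1
idiv      → -1 20
iadd      → 19

19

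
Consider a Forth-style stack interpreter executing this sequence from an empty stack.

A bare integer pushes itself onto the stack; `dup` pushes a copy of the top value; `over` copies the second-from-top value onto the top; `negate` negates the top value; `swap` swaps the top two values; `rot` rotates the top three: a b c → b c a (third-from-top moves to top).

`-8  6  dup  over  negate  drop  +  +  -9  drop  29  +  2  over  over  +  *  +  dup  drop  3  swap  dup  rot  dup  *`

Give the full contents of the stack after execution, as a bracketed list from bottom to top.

-8     → [-8]
6      → [-8, 6]
dup    → [-8, 6, 6]
over   → [-8, 6, 6, 6]
negate → [-8, 6, 6, -6]
drop   → [-8, 6, 6]
+      → [-8, 12]
+      → [4]
-9     → [4, -9]
drop   → [4]
29     → [4, 29]
+      → [33]
2      → [33, 2]
over   → [33, 2, 33]
over   → [33, 2, 33, 2]
+      → [33, 2, 35]
*      → [33, 70]
+      → [103]
dup    → [103, 103]
drop   → [103]
3      → [103, 3]
swap   → [3, 103]
dup    → [3, 103, 103]
rot    → [103, 103, 3]
dup    → [103, 103, 3, 3]
*      → [103, 103, 9]

[103, 103, 9]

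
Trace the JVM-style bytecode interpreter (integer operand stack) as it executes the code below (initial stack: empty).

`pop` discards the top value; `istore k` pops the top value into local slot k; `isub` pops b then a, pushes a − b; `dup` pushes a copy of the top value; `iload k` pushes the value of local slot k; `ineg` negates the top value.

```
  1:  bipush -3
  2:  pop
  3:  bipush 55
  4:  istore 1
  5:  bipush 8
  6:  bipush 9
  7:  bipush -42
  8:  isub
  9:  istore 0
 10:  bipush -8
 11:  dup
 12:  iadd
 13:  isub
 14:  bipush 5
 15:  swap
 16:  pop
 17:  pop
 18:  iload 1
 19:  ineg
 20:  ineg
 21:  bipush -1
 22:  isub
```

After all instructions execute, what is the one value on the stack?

56

bipush -3  -> -3
pop        -> (empty)
bipush 55  -> 55
istore 1   -> (empty)
bipush 8   -> 8
bipush 9   -> 8 9
bipush -42 -> 8 9 -42
isub       -> 8 51
istore 0   -> 8
bipush -8  -> 8 -8
dup        -> 8 -8 -8
iadd       -> 8 -16
isub       -> 24
bipush 5   -> 24 5
swap       -> 5 24
pop        -> 5
pop        -> (empty)
iload 1    -> 55
ineg       -> -55
ineg       -> 55
bipush -1  -> 55 -1
isub       -> 56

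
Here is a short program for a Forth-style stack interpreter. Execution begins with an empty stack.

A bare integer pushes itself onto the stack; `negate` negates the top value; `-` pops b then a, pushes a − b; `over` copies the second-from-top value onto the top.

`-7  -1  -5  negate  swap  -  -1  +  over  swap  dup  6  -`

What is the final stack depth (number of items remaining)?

-7     : [-7]
-1     : [-7, -1]
-5     : [-7, -1, -5]
negate : [-7, -1, 5]
swap   : [-7, 5, -1]
-      : [-7, 6]
-1     : [-7, 6, -1]
+      : [-7, 5]
over   : [-7, 5, -7]
swap   : [-7, -7, 5]
dup    : [-7, -7, 5, 5]
6      : [-7, -7, 5, 5, 6]
-      : [-7, -7, 5, -1]

4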